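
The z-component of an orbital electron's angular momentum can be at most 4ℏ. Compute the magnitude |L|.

|L| = 2√5 ℏ ≈ 4.472ℏ

L_z,max = lℏ, so l = 4.
Then |L| = ℏ√(4·5) = 2√5 ℏ.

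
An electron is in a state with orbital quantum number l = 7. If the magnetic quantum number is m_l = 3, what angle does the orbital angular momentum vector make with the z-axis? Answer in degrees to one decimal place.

θ ≈ 66.4°

|L|² = l(l+1)ℏ² = 56ℏ², so |L| = 2√14 ℏ.
L_z = m_l ℏ = 3ℏ.
cos θ = L_z/|L| = 3/√56, so θ ≈ 66.4°.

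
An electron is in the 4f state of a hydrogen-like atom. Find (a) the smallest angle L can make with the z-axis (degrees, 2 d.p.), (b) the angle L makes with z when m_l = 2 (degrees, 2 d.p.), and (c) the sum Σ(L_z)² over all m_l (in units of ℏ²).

For 4f, l = 3.
cos θ_min = 3/√12, so θ_min ≈ 30.00°.
For m_l = 2: cos θ = 2/√12, θ ≈ 54.74°.
Σ m_l² = 28, so Σ(L_z)² = 28 ℏ².

θ_min ≈ 30.00°; θ(m_l=2) ≈ 54.74°; Σ(L_z)² = 28 ℏ²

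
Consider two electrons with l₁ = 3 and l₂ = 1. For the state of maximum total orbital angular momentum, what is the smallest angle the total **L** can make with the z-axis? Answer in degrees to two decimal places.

The total orbital quantum number L ranges from |l₁ − l₂| to l₁ + l₂ in integer steps.
Allowed values: L = 2, 3, 4.
The maximum is L = 4, with |L_tot| = ℏ√(4·5) = 2√5 ℏ.
The minimum angle with z is arccos(4/√20) ≈ 26.57°.

θ_min ≈ 26.57°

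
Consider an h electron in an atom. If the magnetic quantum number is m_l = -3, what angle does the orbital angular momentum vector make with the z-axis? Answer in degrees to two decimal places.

θ ≈ 123.21°

For an h orbital, l = 5.
|L| = √(l(l+1)) ℏ = √30 ℏ.
L_z = m_l ℏ = −3ℏ.
cos θ = L_z/|L| = -3/√30, so θ ≈ 123.21°.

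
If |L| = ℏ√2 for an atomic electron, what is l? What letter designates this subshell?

l = 1 (p orbital)

Since |L|² = l(l+1)ℏ², l(l+1) = 2.
Solving: l = 1.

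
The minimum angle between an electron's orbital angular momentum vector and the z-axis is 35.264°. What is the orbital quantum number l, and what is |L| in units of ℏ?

l = 2, |L| = √6 ℏ ≈ 2.449ℏ

cos²θ_min = l/(l+1) = 0.6667.
l = cos²θ/sin²θ ≈ 2.
Then |L| = ℏ√(2·3) = √6 ℏ.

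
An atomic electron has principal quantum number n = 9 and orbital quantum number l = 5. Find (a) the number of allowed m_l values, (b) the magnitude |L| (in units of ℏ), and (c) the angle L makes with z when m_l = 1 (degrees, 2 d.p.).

11 values; |L| = √30 ℏ ≈ 5.477ℏ; θ(m_l=1) ≈ 79.48°

There are 2l+1 = 11 values of m_l.
|L| = ℏ√(5·6) = √30 ℏ ≈ 5.477ℏ.
For m_l = 1: cos θ = 1/√30, θ ≈ 79.48°.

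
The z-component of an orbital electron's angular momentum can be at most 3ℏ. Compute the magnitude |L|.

|L| = 2√3 ℏ ≈ 3.464ℏ

The maximum L_z equals lℏ, giving l = 3.
|L| = ℏ√(l(l+1)) = 2√3 ℏ.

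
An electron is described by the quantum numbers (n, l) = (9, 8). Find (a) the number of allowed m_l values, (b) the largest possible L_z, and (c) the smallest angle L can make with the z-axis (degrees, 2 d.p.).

17 values; L_z,max = 8ℏ; θ_min ≈ 19.47°

There are 2l+1 = 17 values of m_l.
L_z,max = lℏ = 8ℏ.
cos θ_min = 8/√72, so θ_min ≈ 19.47°.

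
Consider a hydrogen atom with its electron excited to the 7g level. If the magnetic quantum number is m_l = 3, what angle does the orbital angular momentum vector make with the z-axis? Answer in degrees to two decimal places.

The 7g level has l = 4.
|L| = ℏ√(l(l+1)) = 2√5 ℏ.
L_z = m_l ℏ = 3ℏ.
cos θ = L_z/|L| = 3/√20, so θ ≈ 47.87°.

θ ≈ 47.87°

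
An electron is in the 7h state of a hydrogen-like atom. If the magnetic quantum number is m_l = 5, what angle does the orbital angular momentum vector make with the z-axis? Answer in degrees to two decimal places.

For 7h, l = 5.
|L|² = l(l+1)ℏ² = 30ℏ², so |L| = √30 ℏ.
L_z = m_l ℏ = 5ℏ.
cos θ = L_z/|L| = 5/√30, so θ ≈ 24.09°.

θ ≈ 24.09°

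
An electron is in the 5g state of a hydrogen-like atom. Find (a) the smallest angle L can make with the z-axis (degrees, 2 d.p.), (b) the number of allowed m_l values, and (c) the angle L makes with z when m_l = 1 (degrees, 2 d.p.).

The 5g subshell has l = 4.
cos θ_min = 4/√20, so θ_min ≈ 26.57°.
There are 2l+1 = 9 values of m_l.
For m_l = 1: cos θ = 1/√20, θ ≈ 77.08°.

θ_min ≈ 26.57°; 9 values; θ(m_l=1) ≈ 77.08°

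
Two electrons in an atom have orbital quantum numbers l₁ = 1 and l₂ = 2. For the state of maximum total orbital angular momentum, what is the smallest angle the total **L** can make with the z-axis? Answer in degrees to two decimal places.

θ_min ≈ 30.00°

By the triangle rule, |l₁ − l₂| ≤ L ≤ l₁ + l₂.
L ∈ {1, 2, 3}.
The maximum is L = 3, with |L_tot| = ℏ√(3·4) = 2√3 ℏ.
The minimum angle with z is arccos(3/√12) ≈ 30.00°.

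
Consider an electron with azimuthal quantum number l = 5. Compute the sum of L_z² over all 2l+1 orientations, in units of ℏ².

m_l ∈ {-5, -4, -3, -2, -1, 0, 1, 2, 3, 4, 5}.
Σ m_l² = 2·(1 + 4 + 9 + 16 + 25) = 110.

Σ(L_z)² = 110 ℏ²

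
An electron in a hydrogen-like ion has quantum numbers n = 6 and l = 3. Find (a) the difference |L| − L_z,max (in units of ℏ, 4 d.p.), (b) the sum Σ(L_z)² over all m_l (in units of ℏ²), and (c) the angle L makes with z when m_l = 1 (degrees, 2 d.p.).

|L|−L_z,max ≈ 0.4641ℏ; Σ(L_z)² = 28 ℏ²; θ(m_l=1) ≈ 73.22°

|L| − L_z,max = (2√3 − 3)ℏ ≈ 0.4641ℏ.
Σ m_l² = 28, so Σ(L_z)² = 28 ℏ².
For m_l = 1: cos θ = 1/√12, θ ≈ 73.22°.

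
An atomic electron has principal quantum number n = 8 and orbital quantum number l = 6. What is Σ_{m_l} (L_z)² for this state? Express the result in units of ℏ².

Σ(L_z)² = 182 ℏ²

The allowed m_l values are -6, -5, -4, -3, -2, -1, 0, 1, 2, 3, 4, 5, 6.
Σ m_l² = 2·(1 + 4 + 9 + 16 + 25 + 36) = 182.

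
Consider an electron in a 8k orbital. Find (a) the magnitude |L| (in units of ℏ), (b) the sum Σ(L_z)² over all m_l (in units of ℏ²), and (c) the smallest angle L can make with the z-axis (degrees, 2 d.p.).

|L| = 2√14 ℏ ≈ 7.483ℏ; Σ(L_z)² = 280 ℏ²; θ_min ≈ 20.70°

8k means n = 8, l = 7.
|L| = ℏ√(7·8) = 2√14 ℏ ≈ 7.483ℏ.
Σ m_l² = 280, so Σ(L_z)² = 280 ℏ².
cos θ_min = 7/√56, so θ_min ≈ 20.70°.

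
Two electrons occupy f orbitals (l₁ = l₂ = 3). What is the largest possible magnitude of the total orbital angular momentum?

By the triangle rule, |l₁ − l₂| ≤ L ≤ l₁ + l₂.
So L can be 0, 1, 2, 3, 4, 5, 6.
The largest magnitude corresponds to L = 6: |L_tot| = ℏ√(6·7) = √42 ℏ.

|L_tot|_max = √42 ℏ ≈ 6.481ℏ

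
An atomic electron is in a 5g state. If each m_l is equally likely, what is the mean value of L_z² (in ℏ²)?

For 5g, l = 4.
m_l runs from −4 to 4, i.e. {-4, -3, -2, -1, 0, 1, 2, 3, 4}.
⟨L_z²⟩ = ℏ²·(Σ m_l²)/(2l+1) = ℏ²·60/9 = 6.667ℏ².

⟨L_z²⟩ = 6.667 ℏ²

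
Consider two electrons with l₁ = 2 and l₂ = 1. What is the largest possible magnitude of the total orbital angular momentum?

|L_tot|_max = 2√3 ℏ ≈ 3.464ℏ

Angular momentum addition gives L = |l₁ − l₂|, …, l₁ + l₂.
L ∈ {1, 2, 3}.
The largest magnitude corresponds to L = 3: |L_tot| = ℏ√(3·4) = 2√3 ℏ.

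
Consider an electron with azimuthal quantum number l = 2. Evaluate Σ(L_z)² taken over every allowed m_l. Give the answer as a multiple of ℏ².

The allowed m_l values are -2, -1, 0, 1, 2.
Σ m_l² = l(l+1)(2l+1)/3 = 2·3·5/3 = 10.

Σ(L_z)² = 10 ℏ²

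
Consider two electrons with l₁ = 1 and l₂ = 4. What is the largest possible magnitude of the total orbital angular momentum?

Angular momentum addition gives L = |l₁ − l₂|, …, l₁ + l₂.
Allowed values: L = 3, 4, 5.
The largest magnitude corresponds to L = 5: |L_tot| = ℏ√(5·6) = √30 ℏ.

|L_tot|_max = √30 ℏ ≈ 5.477ℏ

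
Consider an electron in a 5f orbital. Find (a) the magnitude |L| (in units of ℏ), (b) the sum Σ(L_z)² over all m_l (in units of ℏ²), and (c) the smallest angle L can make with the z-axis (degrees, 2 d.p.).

|L| = 2√3 ℏ ≈ 3.464ℏ; Σ(L_z)² = 28 ℏ²; θ_min ≈ 30.00°

5f means n = 5, l = 3.
|L| = ℏ√(3·4) = 2√3 ℏ ≈ 3.464ℏ.
Σ m_l² = 28, so Σ(L_z)² = 28 ℏ².
cos θ_min = 3/√12, so θ_min ≈ 30.00°.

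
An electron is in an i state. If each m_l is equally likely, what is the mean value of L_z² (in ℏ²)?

⟨L_z²⟩ = 14 ℏ²

An i state has l = 6.
m_l ∈ {-6, -5, -4, -3, -2, -1, 0, 1, 2, 3, 4, 5, 6}.
⟨L_z²⟩ = ℏ²·l(l+1)/3 = 14ℏ².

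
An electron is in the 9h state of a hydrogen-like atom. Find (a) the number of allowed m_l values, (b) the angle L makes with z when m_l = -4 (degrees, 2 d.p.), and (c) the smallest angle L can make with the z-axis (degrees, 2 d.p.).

For 9h, l = 5.
There are 2l+1 = 11 values of m_l.
For m_l = -4: cos θ = -4/√30, θ ≈ 136.91°.
cos θ_min = 5/√30, so θ_min ≈ 24.09°.

11 values; θ(m_l=-4) ≈ 136.91°; θ_min ≈ 24.09°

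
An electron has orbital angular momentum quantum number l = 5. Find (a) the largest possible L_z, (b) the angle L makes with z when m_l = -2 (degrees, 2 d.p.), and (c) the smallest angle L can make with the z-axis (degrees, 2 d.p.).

L_z,max = 5ℏ; θ(m_l=-2) ≈ 111.42°; θ_min ≈ 24.09°

L_z,max = lℏ = 5ℏ.
For m_l = -2: cos θ = -2/√30, θ ≈ 111.42°.
cos θ_min = 5/√30, so θ_min ≈ 24.09°.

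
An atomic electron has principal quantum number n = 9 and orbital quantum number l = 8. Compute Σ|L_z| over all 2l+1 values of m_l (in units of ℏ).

Σ|L_z| = 72 ℏ

m_l runs from −8 to 8, i.e. {-8, -7, -6, -5, -4, -3, -2, -1, 0, 1, 2, 3, 4, 5, 6, 7, 8}.
Σ|m_l| = 2·8(8+1)/2 = 72.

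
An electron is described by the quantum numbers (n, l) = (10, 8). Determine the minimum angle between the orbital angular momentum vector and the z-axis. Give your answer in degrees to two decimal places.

θ_min ≈ 19.47°

|L| = √(l(l+1)) ℏ = 6√2 ℏ.
The smallest angle corresponds to the largest L_z, i.e. m_l = l = 8, giving L_z = 8ℏ.
cos θ_min = 8/√72, so θ_min ≈ 19.47°.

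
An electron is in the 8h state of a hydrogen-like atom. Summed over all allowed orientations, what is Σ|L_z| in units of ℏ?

Σ|L_z| = 30 ℏ

8h means n = 8, l = 5.
m_l ∈ {-5, -4, -3, -2, -1, 0, 1, 2, 3, 4, 5}.
Σ|m_l| = 2(1+2+…+5) = 30.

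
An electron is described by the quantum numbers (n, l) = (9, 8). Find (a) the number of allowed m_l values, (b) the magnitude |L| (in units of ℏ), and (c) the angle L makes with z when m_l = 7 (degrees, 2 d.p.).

17 values; |L| = 6√2 ℏ ≈ 8.485ℏ; θ(m_l=7) ≈ 34.42°

There are 2l+1 = 17 values of m_l.
|L| = ℏ√(8·9) = 6√2 ℏ ≈ 8.485ℏ.
For m_l = 7: cos θ = 7/√72, θ ≈ 34.42°.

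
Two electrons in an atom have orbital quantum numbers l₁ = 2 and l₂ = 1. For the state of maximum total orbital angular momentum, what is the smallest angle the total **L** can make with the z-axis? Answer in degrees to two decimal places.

L runs from |2 − 1| = 1 to 2 + 1 = 3.
L ∈ {1, 2, 3}.
The maximum is L = 3, with |L_tot| = ℏ√(3·4) = 2√3 ℏ.
The minimum angle with z is arccos(3/√12) ≈ 30.00°.

θ_min ≈ 30.00°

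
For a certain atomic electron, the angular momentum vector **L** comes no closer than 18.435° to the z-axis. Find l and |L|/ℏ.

At minimum angle, m_l = l, so cos θ = l/√(l(l+1)); cos²θ = l/(l+1) = 0.9000.
Thus l = 0.9000/(1 − 0.9000) ≈ 9.
Then |L| = ℏ√(9·10) = 3√10 ℏ.

l = 9, |L| = 3√10 ℏ ≈ 9.487ℏ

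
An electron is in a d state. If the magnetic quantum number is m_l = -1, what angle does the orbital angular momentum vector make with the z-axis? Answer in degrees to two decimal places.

A d state has l = 2.
|L|² = l(l+1)ℏ² = 6ℏ², so |L| = √6 ℏ.
L_z = m_l ℏ = −1ℏ.
cos θ = L_z/|L| = -1/√6, so θ ≈ 114.09°.

θ ≈ 114.09°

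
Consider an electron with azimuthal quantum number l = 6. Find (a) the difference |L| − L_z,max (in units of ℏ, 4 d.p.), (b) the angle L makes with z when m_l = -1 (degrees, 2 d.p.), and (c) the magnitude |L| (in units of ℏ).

|L| − L_z,max = (√42 − 6)ℏ ≈ 0.4807ℏ.
For m_l = -1: cos θ = -1/√42, θ ≈ 98.88°.
|L| = ℏ√(6·7) = √42 ℏ ≈ 6.481ℏ.

|L|−L_z,max ≈ 0.4807ℏ; θ(m_l=-1) ≈ 98.88°; |L| = √42 ℏ ≈ 6.481ℏ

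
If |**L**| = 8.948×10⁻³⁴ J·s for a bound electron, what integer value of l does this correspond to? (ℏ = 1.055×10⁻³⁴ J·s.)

In units of ℏ, |L| ≈ 8.482.
Set l(l+1) = 71.94; the integer solution is l = 8.

l = 8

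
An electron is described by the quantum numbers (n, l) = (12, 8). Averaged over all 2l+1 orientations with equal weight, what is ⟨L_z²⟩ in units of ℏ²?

⟨L_z²⟩ = 24 ℏ²

The allowed m_l values are -8, -7, -6, -5, -4, -3, -2, -1, 0, 1, 2, 3, 4, 5, 6, 7, 8.
⟨L_z²⟩ = ℏ²·l(l+1)/3 = 24ℏ².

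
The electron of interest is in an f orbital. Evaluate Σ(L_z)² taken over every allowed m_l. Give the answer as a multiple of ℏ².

Σ(L_z)² = 28 ℏ²

For an f orbital, l = 3.
m_l ∈ {-3, -2, -1, 0, 1, 2, 3}.
Summing m² from −3 to 3: Σ m_l² = 28.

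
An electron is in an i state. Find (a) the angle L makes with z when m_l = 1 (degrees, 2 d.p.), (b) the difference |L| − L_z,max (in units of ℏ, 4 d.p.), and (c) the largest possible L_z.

θ(m_l=1) ≈ 81.12°; |L|−L_z,max ≈ 0.4807ℏ; L_z,max = 6ℏ

An i state has l = 6.
For m_l = 1: cos θ = 1/√42, θ ≈ 81.12°.
|L| − L_z,max = (√42 − 6)ℏ ≈ 0.4807ℏ.
L_z,max = lℏ = 6ℏ.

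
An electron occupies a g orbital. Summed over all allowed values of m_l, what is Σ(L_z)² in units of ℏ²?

Σ(L_z)² = 60 ℏ²

A g state has l = 4.
m_l runs from −4 to 4, i.e. {-4, -3, -2, -1, 0, 1, 2, 3, 4}.
Σ m_l² = 2·(1 + 4 + 9 + 16) = 60.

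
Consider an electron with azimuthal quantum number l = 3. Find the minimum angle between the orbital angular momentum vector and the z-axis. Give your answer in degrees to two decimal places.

θ_min ≈ 30.00°

|L| = ℏ√(l(l+1)) = 2√3 ℏ.
The smallest angle corresponds to the largest L_z, i.e. m_l = l = 3, giving L_z = 3ℏ.
cos θ_min = 3/√12, so θ_min ≈ 30.00°.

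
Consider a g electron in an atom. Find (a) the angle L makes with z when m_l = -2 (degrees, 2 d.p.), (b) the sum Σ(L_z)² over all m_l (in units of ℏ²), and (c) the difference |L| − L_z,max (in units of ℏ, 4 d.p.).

θ(m_l=-2) ≈ 116.57°; Σ(L_z)² = 60 ℏ²; |L|−L_z,max ≈ 0.4721ℏ

For a g orbital, l = 4.
For m_l = -2: cos θ = -2/√20, θ ≈ 116.57°.
Σ m_l² = 60, so Σ(L_z)² = 60 ℏ².
|L| − L_z,max = (2√5 − 4)ℏ ≈ 0.4721ℏ.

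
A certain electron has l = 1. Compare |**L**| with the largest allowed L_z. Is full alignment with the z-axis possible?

|L| = √2 ℏ ≈ 1.4142ℏ, while L_z,max = lℏ = 1ℏ.
Since |L| > L_z,max, the vector can never point exactly along z; the closest it comes is θ_min = arccos(1/√2) ≈ 45.0°.

No: L_z,max = 1ℏ < |L| = √2 ℏ ≈ 1.414ℏ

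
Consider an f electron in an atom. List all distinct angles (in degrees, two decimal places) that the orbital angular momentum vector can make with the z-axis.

An f state has l = 3.
|L| = √(l(l+1)) ℏ = 2√3 ℏ.
cos θ = m_l/√12 for each m_l ∈ {-3, -2, -1, 0, 1, 2, 3}.

θ ∈ {30.00°, 54.74°, 73.22°, 90.00°, 106.78°, 125.26°, 150.00°}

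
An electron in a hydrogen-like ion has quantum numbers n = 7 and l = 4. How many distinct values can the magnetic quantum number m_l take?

9

The number of m_l values is 2l + 1 = 2·4 + 1 = 9.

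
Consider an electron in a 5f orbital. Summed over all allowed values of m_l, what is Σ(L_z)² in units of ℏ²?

The 5f subshell has l = 3.
m_l runs from −3 to 3, i.e. {-3, -2, -1, 0, 1, 2, 3}.
Σ m_l² = l(l+1)(2l+1)/3 = 3·4·7/3 = 28.

Σ(L_z)² = 28 ℏ²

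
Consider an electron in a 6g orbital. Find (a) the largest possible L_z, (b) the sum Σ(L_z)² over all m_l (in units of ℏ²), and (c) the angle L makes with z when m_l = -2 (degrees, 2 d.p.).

The 6g subshell has l = 4.
L_z,max = lℏ = 4ℏ.
Σ m_l² = 60, so Σ(L_z)² = 60 ℏ².
For m_l = -2: cos θ = -2/√20, θ ≈ 116.57°.

L_z,max = 4ℏ; Σ(L_z)² = 60 ℏ²; θ(m_l=-2) ≈ 116.57°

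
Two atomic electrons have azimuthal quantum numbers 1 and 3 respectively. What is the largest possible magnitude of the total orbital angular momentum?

By the triangle rule, |l₁ − l₂| ≤ L ≤ l₁ + l₂.
So L can be 2, 3, 4.
The largest magnitude corresponds to L = 4: |L_tot| = ℏ√(4·5) = 2√5 ℏ.

|L_tot|_max = 2√5 ℏ ≈ 4.472ℏ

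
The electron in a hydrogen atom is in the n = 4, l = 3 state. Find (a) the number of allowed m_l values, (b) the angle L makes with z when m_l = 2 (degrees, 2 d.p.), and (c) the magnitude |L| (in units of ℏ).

There are 2l+1 = 7 values of m_l.
For m_l = 2: cos θ = 2/√12, θ ≈ 54.74°.
|L| = ℏ√(3·4) = 2√3 ℏ ≈ 3.464ℏ.

7 values; θ(m_l=2) ≈ 54.74°; |L| = 2√3 ℏ ≈ 3.464ℏ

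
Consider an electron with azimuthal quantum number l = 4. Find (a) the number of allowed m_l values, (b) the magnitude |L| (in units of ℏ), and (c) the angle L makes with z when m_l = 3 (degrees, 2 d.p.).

9 values; |L| = 2√5 ℏ ≈ 4.472ℏ; θ(m_l=3) ≈ 47.87°

There are 2l+1 = 9 values of m_l.
|L| = ℏ√(4·5) = 2√5 ℏ ≈ 4.472ℏ.
For m_l = 3: cos θ = 3/√20, θ ≈ 47.87°.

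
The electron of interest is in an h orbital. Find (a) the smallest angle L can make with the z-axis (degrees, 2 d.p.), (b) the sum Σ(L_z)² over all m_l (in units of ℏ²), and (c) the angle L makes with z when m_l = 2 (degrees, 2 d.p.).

The letter h corresponds to l = 5.
cos θ_min = 5/√30, so θ_min ≈ 24.09°.
Σ m_l² = 110, so Σ(L_z)² = 110 ℏ².
For m_l = 2: cos θ = 2/√30, θ ≈ 68.58°.

θ_min ≈ 24.09°; Σ(L_z)² = 110 ℏ²; θ(m_l=2) ≈ 68.58°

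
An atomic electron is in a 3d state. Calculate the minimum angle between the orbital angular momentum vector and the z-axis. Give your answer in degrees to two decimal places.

θ_min ≈ 35.26°

The 3d subshell has l = 2.
|L| = √(l(l+1)) ℏ = √6 ℏ.
The smallest angle corresponds to the largest L_z, i.e. m_l = l = 2, giving L_z = 2ℏ.
cos θ_min = 2/√6, so θ_min ≈ 35.26°.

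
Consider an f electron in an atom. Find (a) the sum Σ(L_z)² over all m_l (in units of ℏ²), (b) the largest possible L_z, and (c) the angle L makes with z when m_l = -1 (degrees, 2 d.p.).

Σ(L_z)² = 28 ℏ²; L_z,max = 3ℏ; θ(m_l=-1) ≈ 106.78°

The letter f corresponds to l = 3.
Σ m_l² = 28, so Σ(L_z)² = 28 ℏ².
L_z,max = lℏ = 3ℏ.
For m_l = -1: cos θ = -1/√12, θ ≈ 106.78°.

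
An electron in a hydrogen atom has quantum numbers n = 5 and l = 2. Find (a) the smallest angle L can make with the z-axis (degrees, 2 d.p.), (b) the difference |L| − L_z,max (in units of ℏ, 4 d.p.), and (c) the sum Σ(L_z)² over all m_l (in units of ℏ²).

cos θ_min = 2/√6, so θ_min ≈ 35.26°.
|L| − L_z,max = (√6 − 2)ℏ ≈ 0.4495ℏ.
Σ m_l² = 10, so Σ(L_z)² = 10 ℏ².

θ_min ≈ 35.26°; |L|−L_z,max ≈ 0.4495ℏ; Σ(L_z)² = 10 ℏ²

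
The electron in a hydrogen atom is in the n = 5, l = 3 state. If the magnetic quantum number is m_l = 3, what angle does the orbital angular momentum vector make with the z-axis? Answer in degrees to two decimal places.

|L|² = l(l+1)ℏ² = 12ℏ², so |L| = 2√3 ℏ.
L_z = m_l ℏ = 3ℏ.
cos θ = L_z/|L| = 3/√12, so θ ≈ 30.00°.

θ ≈ 30.00°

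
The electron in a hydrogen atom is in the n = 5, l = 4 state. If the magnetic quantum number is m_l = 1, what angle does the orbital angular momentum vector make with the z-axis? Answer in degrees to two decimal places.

θ ≈ 77.08°

|L|² = l(l+1)ℏ² = 20ℏ², so |L| = 2√5 ℏ.
L_z = m_l ℏ = 1ℏ.
cos θ = L_z/|L| = 1/√20, so θ ≈ 77.08°.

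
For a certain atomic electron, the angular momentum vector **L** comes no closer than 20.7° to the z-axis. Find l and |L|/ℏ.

l = 7, |L| = 2√14 ℏ ≈ 7.483ℏ

cos²θ_min = l/(l+1) = 0.8751.
Thus l = 0.8751/(1 − 0.8751) ≈ 7.
Then |L| = ℏ√(7·8) = 2√14 ℏ.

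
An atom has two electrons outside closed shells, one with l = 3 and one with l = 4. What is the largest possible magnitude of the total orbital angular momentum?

|L_tot|_max = 2√14 ℏ ≈ 7.483ℏ

Angular momentum addition gives L = |l₁ − l₂|, …, l₁ + l₂.
L ∈ {1, 2, 3, 4, 5, 6, 7}.
The largest magnitude corresponds to L = 7: |L_tot| = ℏ√(7·8) = 2√14 ℏ.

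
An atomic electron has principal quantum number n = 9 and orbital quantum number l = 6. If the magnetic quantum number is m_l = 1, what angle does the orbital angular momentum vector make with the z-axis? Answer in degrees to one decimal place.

|L|² = l(l+1)ℏ² = 42ℏ², so |L| = √42 ℏ.
L_z = m_l ℏ = 1ℏ.
cos θ = L_z/|L| = 1/√42, so θ ≈ 81.1°.

θ ≈ 81.1°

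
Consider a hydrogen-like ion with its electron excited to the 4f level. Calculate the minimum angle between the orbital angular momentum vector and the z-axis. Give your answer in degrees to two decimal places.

θ_min ≈ 30.00°

The 4f level has l = 3.
|L| = √(l(l+1)) ℏ = 2√3 ℏ.
The smallest angle corresponds to the largest L_z, i.e. m_l = l = 3, giving L_z = 3ℏ.
cos θ_min = 3/√12, so θ_min ≈ 30.00°.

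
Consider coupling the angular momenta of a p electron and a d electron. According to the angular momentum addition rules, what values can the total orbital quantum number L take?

L runs from |1 − 2| = 1 to 1 + 2 = 3.
So L can be 1, 2, 3.

L = 1, 2, 3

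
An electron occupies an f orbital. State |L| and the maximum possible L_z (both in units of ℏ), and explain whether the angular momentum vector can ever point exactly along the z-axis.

An f state has l = 3.
|L| = 2√3 ℏ ≈ 3.4641ℏ, while L_z,max = lℏ = 3ℏ.
Since |L| > L_z,max, the vector can never point exactly along z; the closest it comes is θ_min = arccos(3/√12) ≈ 30.0°.

No: L_z,max = 3ℏ < |L| = 2√3 ℏ ≈ 3.464ℏ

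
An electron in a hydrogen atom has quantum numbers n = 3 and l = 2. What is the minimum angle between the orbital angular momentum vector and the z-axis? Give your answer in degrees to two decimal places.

θ_min ≈ 35.26°

|L|² = l(l+1)ℏ² = 6ℏ², so |L| = √6 ℏ.
The smallest angle corresponds to the largest L_z, i.e. m_l = l = 2, giving L_z = 2ℏ.
cos θ_min = 2/√6, so θ_min ≈ 35.26°.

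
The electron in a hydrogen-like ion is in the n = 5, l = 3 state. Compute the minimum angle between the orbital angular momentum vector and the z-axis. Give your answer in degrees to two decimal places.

|L|² = l(l+1)ℏ² = 12ℏ², so |L| = 2√3 ℏ.
The smallest angle corresponds to the largest L_z, i.e. m_l = l = 3, giving L_z = 3ℏ.
cos θ_min = 3/√12, so θ_min ≈ 30.00°.

θ_min ≈ 30.00°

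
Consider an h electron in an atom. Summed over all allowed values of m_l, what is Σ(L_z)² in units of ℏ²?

An h state has l = 5.
The allowed m_l values are -5, -4, -3, -2, -1, 0, 1, 2, 3, 4, 5.
Σ m_l² = l(l+1)(2l+1)/3 = 5·6·11/3 = 110.

Σ(L_z)² = 110 ℏ²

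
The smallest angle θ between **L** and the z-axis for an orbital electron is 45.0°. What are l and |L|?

l = 1, |L| = √2 ℏ ≈ 1.414ℏ

At minimum angle, m_l = l, so cos θ = l/√(l(l+1)); cos²θ = l/(l+1) = 0.5000.
Solving: l = 1.
Then |L| = ℏ√(1·2) = √2 ℏ.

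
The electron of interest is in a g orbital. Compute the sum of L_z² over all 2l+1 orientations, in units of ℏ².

For a g orbital, l = 4.
The allowed m_l values are -4, -3, -2, -1, 0, 1, 2, 3, 4.
Σ m_l² = l(l+1)(2l+1)/3 = 4·5·9/3 = 60.

Σ(L_z)² = 60 ℏ²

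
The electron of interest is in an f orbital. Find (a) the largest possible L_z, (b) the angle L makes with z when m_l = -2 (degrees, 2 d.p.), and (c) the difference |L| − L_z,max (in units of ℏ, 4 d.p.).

For an f orbital, l = 3.
L_z,max = lℏ = 3ℏ.
For m_l = -2: cos θ = -2/√12, θ ≈ 125.26°.
|L| − L_z,max = (2√3 − 3)ℏ ≈ 0.4641ℏ.

L_z,max = 3ℏ; θ(m_l=-2) ≈ 125.26°; |L|−L_z,max ≈ 0.4641ℏ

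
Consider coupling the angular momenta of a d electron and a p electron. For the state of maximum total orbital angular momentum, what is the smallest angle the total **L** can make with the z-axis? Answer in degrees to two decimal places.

The total orbital quantum number L ranges from |l₁ − l₂| to l₁ + l₂ in integer steps.
L ∈ {1, 2, 3}.
The maximum is L = 3, with |L_tot| = ℏ√(3·4) = 2√3 ℏ.
The minimum angle with z is arccos(3/√12) ≈ 30.00°.

θ_min ≈ 30.00°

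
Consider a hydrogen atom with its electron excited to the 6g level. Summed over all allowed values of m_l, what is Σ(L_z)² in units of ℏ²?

Σ(L_z)² = 60 ℏ²

The 6g level has l = 4.
The allowed m_l values are -4, -3, -2, -1, 0, 1, 2, 3, 4.
Summing m² from −4 to 4: Σ m_l² = 60.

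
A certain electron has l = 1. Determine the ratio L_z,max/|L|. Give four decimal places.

L_z,max/|L| = 0.7071

|L| = √2 ℏ ≈ 1.4142ℏ, while L_z,max = lℏ = 1ℏ.
L_z,max/|L| = 1/√2 = 0.7071.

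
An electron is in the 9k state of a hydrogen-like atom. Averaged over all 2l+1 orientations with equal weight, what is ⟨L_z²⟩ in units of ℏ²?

⟨L_z²⟩ = 18.67 ℏ²

9k means n = 9, l = 7.
The allowed m_l values are -7, -6, -5, -4, -3, -2, -1, 0, 1, 2, 3, 4, 5, 6, 7.
⟨L_z²⟩ = ℏ²·(Σ m_l²)/(2l+1) = ℏ²·280/15 = 18.67ℏ².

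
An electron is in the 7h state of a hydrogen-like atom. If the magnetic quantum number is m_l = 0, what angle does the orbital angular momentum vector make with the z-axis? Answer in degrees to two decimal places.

θ ≈ 90.00°

For 7h, l = 5.
|L| = √(l(l+1)) ℏ = √30 ℏ.
L_z = m_l ℏ = 0ℏ.
cos θ = L_z/|L| = 0/√30, so θ ≈ 90.00°.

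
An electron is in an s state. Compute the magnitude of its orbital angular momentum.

|L| = 0

An s state has l = 0.
|L| = ℏ√(l(l+1)) = ℏ√0 = 0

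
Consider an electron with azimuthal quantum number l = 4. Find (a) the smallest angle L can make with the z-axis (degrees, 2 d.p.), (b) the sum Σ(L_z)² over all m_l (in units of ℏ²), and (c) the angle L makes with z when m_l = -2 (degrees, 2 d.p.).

θ_min ≈ 26.57°; Σ(L_z)² = 60 ℏ²; θ(m_l=-2) ≈ 116.57°

cos θ_min = 4/√20, so θ_min ≈ 26.57°.
Σ m_l² = 60, so Σ(L_z)² = 60 ℏ².
For m_l = -2: cos θ = -2/√20, θ ≈ 116.57°.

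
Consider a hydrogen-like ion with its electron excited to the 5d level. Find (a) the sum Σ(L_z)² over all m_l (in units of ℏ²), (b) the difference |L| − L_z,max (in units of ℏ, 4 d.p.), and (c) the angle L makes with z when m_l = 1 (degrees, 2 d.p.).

The 5d level has l = 2.
Σ m_l² = 10, so Σ(L_z)² = 10 ℏ².
|L| − L_z,max = (√6 − 2)ℏ ≈ 0.4495ℏ.
For m_l = 1: cos θ = 1/√6, θ ≈ 65.91°.

Σ(L_z)² = 10 ℏ²; |L|−L_z,max ≈ 0.4495ℏ; θ(m_l=1) ≈ 65.91°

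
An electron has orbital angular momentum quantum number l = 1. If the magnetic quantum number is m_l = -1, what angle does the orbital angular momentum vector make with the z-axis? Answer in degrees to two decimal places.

θ ≈ 135.00°

|L|² = l(l+1)ℏ² = 2ℏ², so |L| = √2 ℏ.
L_z = m_l ℏ = −1ℏ.
cos θ = L_z/|L| = -1/√2, so θ ≈ 135.00°.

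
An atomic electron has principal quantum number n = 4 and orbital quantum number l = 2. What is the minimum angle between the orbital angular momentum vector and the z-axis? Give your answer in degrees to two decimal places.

|L| = √(l(l+1)) ℏ = √6 ℏ.
The smallest angle corresponds to the largest L_z, i.e. m_l = l = 2, giving L_z = 2ℏ.
cos θ_min = 2/√6, so θ_min ≈ 35.26°.

θ_min ≈ 35.26°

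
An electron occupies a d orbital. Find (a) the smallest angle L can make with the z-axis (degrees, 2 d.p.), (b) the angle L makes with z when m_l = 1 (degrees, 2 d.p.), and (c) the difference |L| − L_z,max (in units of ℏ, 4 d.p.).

For a d orbital, l = 2.
cos θ_min = 2/√6, so θ_min ≈ 35.26°.
For m_l = 1: cos θ = 1/√6, θ ≈ 65.91°.
|L| − L_z,max = (√6 − 2)ℏ ≈ 0.4495ℏ.

θ_min ≈ 35.26°; θ(m_l=1) ≈ 65.91°; |L|−L_z,max ≈ 0.4495ℏ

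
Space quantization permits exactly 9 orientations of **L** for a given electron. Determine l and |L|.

2l + 1 = 9 ⇒ l = 4.
Then |L| = √(l(l+1)) ℏ = 2√5 ℏ.

l = 4, |L| = 2√5 ℏ ≈ 4.472ℏ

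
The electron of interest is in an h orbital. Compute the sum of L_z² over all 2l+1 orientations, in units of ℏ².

Σ(L_z)² = 110 ℏ²

An h state has l = 5.
The allowed m_l values are -5, -4, -3, -2, -1, 0, 1, 2, 3, 4, 5.
Summing m² from −5 to 5: Σ m_l² = 110.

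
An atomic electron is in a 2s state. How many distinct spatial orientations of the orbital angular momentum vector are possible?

2s means n = 2, l = 0.
The number of m_l values is 2l + 1 = 2·0 + 1 = 1.

1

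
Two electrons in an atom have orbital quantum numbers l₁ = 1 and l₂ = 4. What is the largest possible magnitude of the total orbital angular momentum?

|L_tot|_max = √30 ℏ ≈ 5.477ℏ

The total orbital quantum number L ranges from |l₁ − l₂| to l₁ + l₂ in integer steps.
Allowed values: L = 3, 4, 5.
The largest magnitude corresponds to L = 5: |L_tot| = ℏ√(5·6) = √30 ℏ.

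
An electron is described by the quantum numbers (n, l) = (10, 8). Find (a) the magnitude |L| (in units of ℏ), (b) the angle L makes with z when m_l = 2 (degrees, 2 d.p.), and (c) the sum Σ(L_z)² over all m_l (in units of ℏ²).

|L| = ℏ√(8·9) = 6√2 ℏ ≈ 8.485ℏ.
For m_l = 2: cos θ = 2/√72, θ ≈ 76.37°.
Σ m_l² = 408, so Σ(L_z)² = 408 ℏ².

|L| = 6√2 ℏ ≈ 8.485ℏ; θ(m_l=2) ≈ 76.37°; Σ(L_z)² = 408 ℏ²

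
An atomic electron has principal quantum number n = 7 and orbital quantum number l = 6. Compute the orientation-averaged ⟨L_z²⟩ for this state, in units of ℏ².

⟨L_z²⟩ = 14 ℏ²

m_l runs from −6 to 6, i.e. {-6, -5, -4, -3, -2, -1, 0, 1, 2, 3, 4, 5, 6}.
Average of L_z² over 13 states: 182/13 ℏ² = 14 ℏ².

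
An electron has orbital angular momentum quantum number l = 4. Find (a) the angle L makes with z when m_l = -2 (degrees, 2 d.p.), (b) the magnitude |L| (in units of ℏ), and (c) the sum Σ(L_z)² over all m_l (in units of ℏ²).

For m_l = -2: cos θ = -2/√20, θ ≈ 116.57°.
|L| = ℏ√(4·5) = 2√5 ℏ ≈ 4.472ℏ.
Σ m_l² = 60, so Σ(L_z)² = 60 ℏ².

θ(m_l=-2) ≈ 116.57°; |L| = 2√5 ℏ ≈ 4.472ℏ; Σ(L_z)² = 60 ℏ²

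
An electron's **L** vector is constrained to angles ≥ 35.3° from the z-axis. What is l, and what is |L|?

At minimum angle, m_l = l, so cos θ = l/√(l(l+1)); cos²θ = l/(l+1) = 0.6661.
Thus l = 0.6661/(1 − 0.6661) ≈ 2.
Then |L| = ℏ√(2·3) = √6 ℏ.

l = 2, |L| = √6 ℏ ≈ 2.449ℏ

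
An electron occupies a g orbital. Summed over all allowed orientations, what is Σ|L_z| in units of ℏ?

The letter g corresponds to l = 4.
m_l runs from −4 to 4, i.e. {-4, -3, -2, -1, 0, 1, 2, 3, 4}.
Σ|m_l| = 2(1+2+…+4) = 20.

Σ|L_z| = 20 ℏ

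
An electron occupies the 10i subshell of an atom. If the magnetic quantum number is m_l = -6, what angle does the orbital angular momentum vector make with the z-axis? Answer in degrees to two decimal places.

The 10i subshell has l = 6.
|L|² = l(l+1)ℏ² = 42ℏ², so |L| = √42 ℏ.
L_z = m_l ℏ = −6ℏ.
cos θ = L_z/|L| = -6/√42, so θ ≈ 157.79°.

θ ≈ 157.79°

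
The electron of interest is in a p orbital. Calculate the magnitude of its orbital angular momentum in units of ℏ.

|L| = √2 ℏ ≈ 1.414ℏ

For a p orbital, l = 1.
|L| = ℏ√(l(l+1)) = ℏ√(1·2) = √2 ℏ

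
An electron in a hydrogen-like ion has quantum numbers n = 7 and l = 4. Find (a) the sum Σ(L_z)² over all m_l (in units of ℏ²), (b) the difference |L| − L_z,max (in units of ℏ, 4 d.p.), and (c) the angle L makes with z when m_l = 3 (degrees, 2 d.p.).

Σ(L_z)² = 60 ℏ²; |L|−L_z,max ≈ 0.4721ℏ; θ(m_l=3) ≈ 47.87°

Σ m_l² = 60, so Σ(L_z)² = 60 ℏ².
|L| − L_z,max = (2√5 − 4)ℏ ≈ 0.4721ℏ.
For m_l = 3: cos θ = 3/√20, θ ≈ 47.87°.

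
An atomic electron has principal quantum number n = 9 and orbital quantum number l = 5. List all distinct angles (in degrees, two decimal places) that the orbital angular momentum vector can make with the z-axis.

θ ∈ {24.09°, 43.09°, 56.79°, 68.58°, 79.48°, 90.00°, 100.52°, 111.42°, 123.21°, 136.91°, 155.91°}

|L| = √(l(l+1)) ℏ = √30 ℏ.
cos θ = m_l/√30 for each m_l ∈ {-5, -4, -3, -2, -1, 0, 1, 2, 3, 4, 5}.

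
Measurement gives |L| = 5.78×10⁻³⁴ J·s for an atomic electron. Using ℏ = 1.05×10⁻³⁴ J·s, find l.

l = 5

In units of ℏ, |L| ≈ 5.505.
Set l(l+1) = 30.30; the integer solution is l = 5.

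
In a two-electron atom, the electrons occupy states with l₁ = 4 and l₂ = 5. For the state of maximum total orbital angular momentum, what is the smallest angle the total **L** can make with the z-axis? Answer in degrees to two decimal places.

L runs from |4 − 5| = 1 to 4 + 5 = 9.
Allowed values: L = 1, 2, 3, 4, 5, 6, 7, 8, 9.
The maximum is L = 9, with |L_tot| = ℏ√(9·10) = 3√10 ℏ.
The minimum angle with z is arccos(9/√90) ≈ 18.43°.

θ_min ≈ 18.43°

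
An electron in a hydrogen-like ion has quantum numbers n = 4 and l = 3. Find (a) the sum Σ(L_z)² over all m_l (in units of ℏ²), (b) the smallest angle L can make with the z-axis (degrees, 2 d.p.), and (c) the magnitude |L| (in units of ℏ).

Σ(L_z)² = 28 ℏ²; θ_min ≈ 30.00°; |L| = 2√3 ℏ ≈ 3.464ℏ

Σ m_l² = 28, so Σ(L_z)² = 28 ℏ².
cos θ_min = 3/√12, so θ_min ≈ 30.00°.
|L| = ℏ√(3·4) = 2√3 ℏ ≈ 3.464ℏ.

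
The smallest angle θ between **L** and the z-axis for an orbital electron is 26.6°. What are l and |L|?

cos²θ_min = l/(l+1) = 0.7995.
Solving: l = 4.
Then |L| = ℏ√(4·5) = 2√5 ℏ.

l = 4, |L| = 2√5 ℏ ≈ 4.472ℏ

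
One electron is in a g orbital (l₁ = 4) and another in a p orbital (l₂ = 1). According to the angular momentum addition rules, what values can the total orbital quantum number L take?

L = 3, 4, 5

The total orbital quantum number L ranges from |l₁ − l₂| to l₁ + l₂ in integer steps.
L ∈ {3, 4, 5}.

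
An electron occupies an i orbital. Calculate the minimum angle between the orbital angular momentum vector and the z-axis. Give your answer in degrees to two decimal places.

θ_min ≈ 22.21°

For an i orbital, l = 6.
|L|² = l(l+1)ℏ² = 42ℏ², so |L| = √42 ℏ.
The smallest angle corresponds to the largest L_z, i.e. m_l = l = 6, giving L_z = 6ℏ.
cos θ_min = 6/√42, so θ_min ≈ 22.21°.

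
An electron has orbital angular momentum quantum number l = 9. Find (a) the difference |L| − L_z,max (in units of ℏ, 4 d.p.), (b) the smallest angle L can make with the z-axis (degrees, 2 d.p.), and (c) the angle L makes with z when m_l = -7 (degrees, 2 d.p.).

|L| − L_z,max = (3√10 − 9)ℏ ≈ 0.4868ℏ.
cos θ_min = 9/√90, so θ_min ≈ 18.43°.
For m_l = -7: cos θ = -7/√90, θ ≈ 137.55°.

|L|−L_z,max ≈ 0.4868ℏ; θ_min ≈ 18.43°; θ(m_l=-7) ≈ 137.55°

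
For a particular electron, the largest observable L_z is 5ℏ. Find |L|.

The maximum L_z equals lℏ, giving l = 5.
|L| = √(l(l+1)) ℏ = √30 ℏ.

|L| = √30 ℏ ≈ 5.477ℏ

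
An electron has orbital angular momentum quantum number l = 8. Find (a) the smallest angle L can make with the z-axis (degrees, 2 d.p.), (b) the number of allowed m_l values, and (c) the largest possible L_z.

cos θ_min = 8/√72, so θ_min ≈ 19.47°.
There are 2l+1 = 17 values of m_l.
L_z,max = lℏ = 8ℏ.

θ_min ≈ 19.47°; 17 values; L_z,max = 8ℏ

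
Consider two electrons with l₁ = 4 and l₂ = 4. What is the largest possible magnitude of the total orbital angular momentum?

|L_tot|_max = 6√2 ℏ ≈ 8.485ℏ

The total orbital quantum number L ranges from |l₁ − l₂| to l₁ + l₂ in integer steps.
Allowed values: L = 0, 1, 2, 3, 4, 5, 6, 7, 8.
The largest magnitude corresponds to L = 8: |L_tot| = ℏ√(8·9) = 6√2 ℏ.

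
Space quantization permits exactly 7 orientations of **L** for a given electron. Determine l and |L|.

Since there are 2l+1 = 7 values of m_l, l = 3.
|L| = ℏ√(l(l+1)) = ℏ√(3·4) = 2√3 ℏ.

l = 3, |L| = 2√3 ℏ ≈ 3.464ℏ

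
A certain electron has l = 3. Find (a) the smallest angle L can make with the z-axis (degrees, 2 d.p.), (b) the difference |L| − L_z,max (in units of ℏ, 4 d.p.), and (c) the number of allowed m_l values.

cos θ_min = 3/√12, so θ_min ≈ 30.00°.
|L| − L_z,max = (2√3 − 3)ℏ ≈ 0.4641ℏ.
There are 2l+1 = 7 values of m_l.

θ_min ≈ 30.00°; |L|−L_z,max ≈ 0.4641ℏ; 7 values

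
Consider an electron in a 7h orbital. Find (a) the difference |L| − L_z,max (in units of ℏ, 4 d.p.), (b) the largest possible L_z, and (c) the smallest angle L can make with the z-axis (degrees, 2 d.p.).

7h means n = 7, l = 5.
|L| − L_z,max = (√30 − 5)ℏ ≈ 0.4772ℏ.
L_z,max = lℏ = 5ℏ.
cos θ_min = 5/√30, so θ_min ≈ 24.09°.

|L|−L_z,max ≈ 0.4772ℏ; L_z,max = 5ℏ; θ_min ≈ 24.09°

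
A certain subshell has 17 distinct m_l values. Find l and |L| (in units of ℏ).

2l + 1 = 17 ⇒ l = 8.
|L| = ℏ√(l(l+1)) = ℏ√(8·9) = 6√2 ℏ.

l = 8, |L| = 6√2 ℏ ≈ 8.485ℏ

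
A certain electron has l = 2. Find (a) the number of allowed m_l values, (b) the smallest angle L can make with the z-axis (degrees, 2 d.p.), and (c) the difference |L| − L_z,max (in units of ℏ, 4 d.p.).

5 values; θ_min ≈ 35.26°; |L|−L_z,max ≈ 0.4495ℏ

There are 2l+1 = 5 values of m_l.
cos θ_min = 2/√6, so θ_min ≈ 35.26°.
|L| − L_z,max = (√6 − 2)ℏ ≈ 0.4495ℏ.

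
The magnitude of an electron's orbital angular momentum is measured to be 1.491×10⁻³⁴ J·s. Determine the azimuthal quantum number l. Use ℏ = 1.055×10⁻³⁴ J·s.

Dividing by ℏ: |L|/ℏ ≈ 1.413.
(|L|/ℏ)² = l(l+1) ≈ 2.00 ⇒ l = 1.

l = 1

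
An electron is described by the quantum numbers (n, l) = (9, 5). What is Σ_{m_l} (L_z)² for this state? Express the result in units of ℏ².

The allowed m_l values are -5, -4, -3, -2, -1, 0, 1, 2, 3, 4, 5.
Summing m² from −5 to 5: Σ m_l² = 110.

Σ(L_z)² = 110 ℏ²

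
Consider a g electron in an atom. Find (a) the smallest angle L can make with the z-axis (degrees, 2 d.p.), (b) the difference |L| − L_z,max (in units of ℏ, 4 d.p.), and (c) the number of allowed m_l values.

θ_min ≈ 26.57°; |L|−L_z,max ≈ 0.4721ℏ; 9 values

G corresponds to l = 4.
cos θ_min = 4/√20, so θ_min ≈ 26.57°.
|L| − L_z,max = (2√5 − 4)ℏ ≈ 0.4721ℏ.
There are 2l+1 = 9 values of m_l.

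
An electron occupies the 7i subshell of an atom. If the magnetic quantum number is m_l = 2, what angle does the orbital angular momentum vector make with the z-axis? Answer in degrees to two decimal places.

For 7i, l = 6.
|L|² = l(l+1)ℏ² = 42ℏ², so |L| = √42 ℏ.
L_z = m_l ℏ = 2ℏ.
cos θ = L_z/|L| = 2/√42, so θ ≈ 72.02°.

θ ≈ 72.02°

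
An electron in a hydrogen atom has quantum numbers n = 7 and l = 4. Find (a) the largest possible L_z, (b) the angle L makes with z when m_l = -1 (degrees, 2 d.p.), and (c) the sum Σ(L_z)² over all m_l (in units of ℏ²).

L_z,max = lℏ = 4ℏ.
For m_l = -1: cos θ = -1/√20, θ ≈ 102.92°.
Σ m_l² = 60, so Σ(L_z)² = 60 ℏ².

L_z,max = 4ℏ; θ(m_l=-1) ≈ 102.92°; Σ(L_z)² = 60 ℏ²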